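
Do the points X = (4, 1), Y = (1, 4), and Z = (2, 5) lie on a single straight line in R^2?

No

XY = (-3, 3), XZ = (-2, 4).
det[XY; XZ] = (-3)(4) − (3)(-2) = -6.
The determinant is nonzero, so they are not collinear.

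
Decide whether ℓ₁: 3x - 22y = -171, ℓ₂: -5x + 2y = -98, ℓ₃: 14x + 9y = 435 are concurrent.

Lines aᵢx + bᵢy = cᵢ with pairwise distinct directions are concurrent exactly when det[aᵢ bᵢ cᵢ] = 0.
Here the determinant is 73.
Nonzero, so no common point exists.

No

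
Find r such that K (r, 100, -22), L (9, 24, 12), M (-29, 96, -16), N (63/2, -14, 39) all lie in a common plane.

Coplanarity ⇔ det[KL; KM; KN] = 0.
Expanding, this is linear in r: (-880)r + (-28160) = 0.
So r = -32.

-32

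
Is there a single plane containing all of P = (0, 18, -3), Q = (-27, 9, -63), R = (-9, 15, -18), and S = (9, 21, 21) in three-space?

Yes

The four points are coplanar iff the 3×3 determinant with rows PQ, PR, PS is zero.
Rows: (-27, -9, -60), (-9, -3, -15), (9, 3, 24).
Expanding along the first row: (-27)(-27) − (-9)(-81) + (-60)(0) = 0.
Zero determinant ⇒ coplanar.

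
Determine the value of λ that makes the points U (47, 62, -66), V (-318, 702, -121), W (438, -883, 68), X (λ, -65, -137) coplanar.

349

Normal to plane UVW: n = (33785, 27405, 94685); plane equation n·P = -2962205.
Requiring n·X = -2962205: (33785)λ + (-14753170) = -2962205.
So λ = 349.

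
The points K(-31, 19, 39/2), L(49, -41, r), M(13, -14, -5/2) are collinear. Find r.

-41/2

Direction KM = (44, -33, -22). From the x-coordinate of L, the parameter along the line is τ = (49 − (-31))/44 = 20/11.
Then r = 39/2 + 20/11·(-22) = -41/2.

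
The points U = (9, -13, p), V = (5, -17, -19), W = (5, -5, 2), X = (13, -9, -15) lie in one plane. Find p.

The points are coplanar iff UV · (UW × UX) = 0.
Expanding, this is linear in p: (96)p + (1632) = 0.
So p = -17.

-17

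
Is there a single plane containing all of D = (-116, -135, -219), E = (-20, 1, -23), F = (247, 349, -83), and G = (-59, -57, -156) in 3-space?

No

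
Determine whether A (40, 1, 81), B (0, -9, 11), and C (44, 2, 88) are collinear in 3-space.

Yes

AB = (-40, -10, -70), AC = (4, 1, 7).
Each component of AC is -1/10 times the corresponding component of AB, so AC = -1/10·AB and the points are collinear.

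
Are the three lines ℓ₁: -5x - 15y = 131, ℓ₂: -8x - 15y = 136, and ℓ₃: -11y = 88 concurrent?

No

The three lines meet at one point iff the augmented coefficient matrix [aᵢ bᵢ cᵢ] has rank < 3, i.e. its determinant vanishes.
Here the determinant is 88.
Nonzero, so no common point exists.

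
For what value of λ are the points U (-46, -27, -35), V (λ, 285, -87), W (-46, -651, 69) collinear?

-46

Collinearity requires UV × UW = 0; each component is linear in λ.
The y-component gives (-104)λ + (-4784) = 0, so λ = -46.
The remaining components then also vanish.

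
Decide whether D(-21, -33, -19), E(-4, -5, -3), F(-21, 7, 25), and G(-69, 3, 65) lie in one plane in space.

No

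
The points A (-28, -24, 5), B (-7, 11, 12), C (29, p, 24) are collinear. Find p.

71

Direction AB = (21, 35, 7). From the x-coordinate of C, the parameter along the line is τ = (29 − (-28))/21 = 19/7.
Then p = (-24) + 19/7·(35) = 71.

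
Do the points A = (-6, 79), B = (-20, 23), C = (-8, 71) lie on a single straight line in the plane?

AB = (-14, -56), AC = (-2, -8).
Checking proportionality: AC = 1/7·AB, so the vectors are parallel and the points are collinear.

Yes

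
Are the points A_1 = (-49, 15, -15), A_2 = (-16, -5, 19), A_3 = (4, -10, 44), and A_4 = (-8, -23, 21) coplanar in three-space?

No

A normal to the plane through A_1, A_2, A_3 is n = A_1A_2 × A_1A_3 = (-330, -145, 235).
The plane has equation n·P = 10470. For A_4: n·A_4 = 10910.
10910 ≠ 10470, so A_4 is off the plane.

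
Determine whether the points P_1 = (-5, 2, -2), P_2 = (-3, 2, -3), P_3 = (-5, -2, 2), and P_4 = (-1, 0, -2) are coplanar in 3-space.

Yes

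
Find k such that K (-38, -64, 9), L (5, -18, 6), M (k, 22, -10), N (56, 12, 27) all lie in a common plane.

The points are coplanar iff KL · (KM × KN) = 0.
Expanding, this is linear in k: (-1056)k + (30624) = 0.
So k = 29.

29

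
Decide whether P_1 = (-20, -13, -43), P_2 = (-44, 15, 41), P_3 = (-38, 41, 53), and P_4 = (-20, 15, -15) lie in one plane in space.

With P_1 as base: P_1P_2 = (-24, 28, 84), P_1P_3 = (-18, 54, 96), P_1P_4 = (0, 28, 28).
P_1P_3 × P_1P_4 = (-1176, 504, -504).
P_1P_2 · (P_1P_3 × P_1P_4) = 0.
The scalar triple product vanishes, so the four points are coplanar.

Yes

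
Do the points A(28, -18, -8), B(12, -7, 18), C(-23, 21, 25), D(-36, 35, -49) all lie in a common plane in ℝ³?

No

With A as base: AB = (-16, 11, 26), AC = (-51, 39, 33), AD = (-64, 53, -41).
AC × AD = (-3348, -4203, -207).
AB · (AC × AD) = 1953.
Since 1953 ≠ 0, the four points are not coplanar.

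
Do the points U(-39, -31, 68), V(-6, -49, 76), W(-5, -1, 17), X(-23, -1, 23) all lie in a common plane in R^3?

No

With U as base: UV = (33, -18, 8), UW = (34, 30, -51), UX = (16, 30, -45).
UW × UX = (180, 714, 540).
UV · (UW × UX) = -2592.
Since -2592 ≠ 0, the four points are not coplanar.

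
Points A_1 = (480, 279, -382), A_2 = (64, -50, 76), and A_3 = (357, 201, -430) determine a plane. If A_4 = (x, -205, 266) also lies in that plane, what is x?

-136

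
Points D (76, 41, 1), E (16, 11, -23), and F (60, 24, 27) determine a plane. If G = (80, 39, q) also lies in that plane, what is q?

A normal to the plane is n = DE × DF = (-1188, 1944, 540).
G lies in the plane iff n · DG = 0.
This gives (540)q + (-9180) = 0, so q = 17.

17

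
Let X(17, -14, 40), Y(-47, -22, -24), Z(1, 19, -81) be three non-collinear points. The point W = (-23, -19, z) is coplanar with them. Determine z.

0

Coplanarity requires XY · (XZ × XW) = 0.
XY = (-64, -8, -64), XZ = (-16, 33, -121); the triple product is linear in z with coefficient -2240 and constant term 0.
Setting it to zero: z = 0.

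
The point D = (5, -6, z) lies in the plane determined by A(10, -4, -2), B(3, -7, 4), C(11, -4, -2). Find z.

2

A normal to the plane is n = AB × AC = (0, 6, 3).
D lies in the plane iff n · AD = 0.
This gives (3)z + (-6) = 0, so z = 2.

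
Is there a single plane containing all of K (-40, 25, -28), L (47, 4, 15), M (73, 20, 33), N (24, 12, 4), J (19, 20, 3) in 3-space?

No

The plane through K, L, M has normal n = KL × KM = (-1066, -448, 1938) and equation n·P = -22824.
Checking the remaining points: n·N = -23208, n·J = -23400.
Since n·N = -23208 ≠ -22824, N is off the plane and the points are not all coplanar.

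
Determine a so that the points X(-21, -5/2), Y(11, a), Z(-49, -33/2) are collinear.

Collinearity: (Y − X) must be parallel to (Z − X) = (-28, -14).
Cross-multiplying the components: (a − (-5/2))·(-28) = (32)·(-14).
Solving gives a = 27/2.

27/2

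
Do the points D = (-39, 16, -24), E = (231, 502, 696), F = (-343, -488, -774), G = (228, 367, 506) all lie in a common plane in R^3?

With D as base: DE = (270, 486, 720), DF = (-304, -504, -750), DG = (267, 351, 530).
DF × DG = (-3870, -39130, 27864).
DE · (DF × DG) = 0.
The scalar triple product vanishes, so the four points are coplanar.

Yes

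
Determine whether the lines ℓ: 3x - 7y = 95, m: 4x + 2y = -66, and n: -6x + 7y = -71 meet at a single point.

The three lines meet at one point iff the augmented coefficient matrix [aᵢ bᵢ cᵢ] has rank < 3, i.e. its determinant vanishes.
Here the determinant is 0.
It vanishes, so the lines are concurrent at (-8, -17).

Yes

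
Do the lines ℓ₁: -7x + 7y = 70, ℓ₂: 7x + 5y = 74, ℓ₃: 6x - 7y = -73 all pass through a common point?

No

Lines aᵢx + bᵢy = cᵢ with pairwise distinct directions are concurrent exactly when det[aᵢ bᵢ cᵢ] = 0.
Here the determinant is 84.
Nonzero, so no common point exists.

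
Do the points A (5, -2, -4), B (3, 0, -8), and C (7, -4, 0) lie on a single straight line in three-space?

AB = (-2, 2, -4), AC = (2, -2, 4).
Each component of AC is -1 times the corresponding component of AB, so AC = -1·AB and the points are collinear.

Yes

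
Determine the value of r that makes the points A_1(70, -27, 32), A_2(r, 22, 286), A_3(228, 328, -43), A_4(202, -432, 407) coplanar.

377

Normal to plane A_1A_3A_4: n = (102750, -69150, -110850); plane equation n·P = 5512350.
Requiring n·A_2 = 5512350: (102750)r + (-33224400) = 5512350.
So r = 377.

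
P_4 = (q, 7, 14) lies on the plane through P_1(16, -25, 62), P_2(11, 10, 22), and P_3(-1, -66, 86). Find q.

0

The plane through P_1, P_2, P_3 has equation −800x + 800y + 800z = 16800.
Substituting P_4: (-800)q + (16800) = 16800, so q = 0.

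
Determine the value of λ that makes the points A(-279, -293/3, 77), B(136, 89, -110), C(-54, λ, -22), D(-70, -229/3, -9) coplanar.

-53/3

Normal to plane ABD: n = (-12064, -3393, -30160); plane equation n·P = 1374919.
Requiring n·C = 1374919: (-3393)λ + (1314976) = 1374919.
So λ = -53/3.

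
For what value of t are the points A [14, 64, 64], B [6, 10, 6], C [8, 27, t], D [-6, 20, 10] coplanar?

24

The points are coplanar iff AB · (AC × AD) = 0.
Expanding, this is linear in t: (728)t + (-17472) = 0.
So t = 24.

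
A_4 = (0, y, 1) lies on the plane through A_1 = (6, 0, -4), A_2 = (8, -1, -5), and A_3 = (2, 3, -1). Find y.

5

The plane through A_1, A_2, A_3 has equation −2y + 2z = -8.
Substituting A_4: (-2)y + (2) = -8, so y = 5.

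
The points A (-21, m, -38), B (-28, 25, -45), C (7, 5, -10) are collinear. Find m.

21

Direction BC = (35, -20, 35). From the x-coordinate of A, the parameter along the line is τ = (-21 − (-28))/35 = 1/5.
Then m = 25 + 1/5·(-20) = 21.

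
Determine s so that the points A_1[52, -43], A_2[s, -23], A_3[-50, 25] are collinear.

22

The three points are collinear iff det[A_1A_2; A_1A_3] = 0.
This determinant is linear in s: (68)s + (-1496) = 0, so s = 22.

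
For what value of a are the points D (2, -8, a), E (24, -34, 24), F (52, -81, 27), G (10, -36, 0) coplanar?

12

The points are coplanar iff DE · (DF × DG) = 0.
Expanding, this is linear in a: (714)a + (-8568) = 0.
So a = 12.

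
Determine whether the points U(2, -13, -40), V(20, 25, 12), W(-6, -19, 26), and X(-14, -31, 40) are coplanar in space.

No

With U as base: UV = (18, 38, 52), UW = (-8, -6, 66), UX = (-16, -18, 80).
UW × UX = (708, -416, 48).
UV · (UW × UX) = -568.
Since -568 ≠ 0, the four points are not coplanar.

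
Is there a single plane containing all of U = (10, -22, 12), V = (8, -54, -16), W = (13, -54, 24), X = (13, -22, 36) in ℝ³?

With U as base: UV = (-2, -32, -28), UW = (3, -32, 12), UX = (3, 0, 24).
UW × UX = (-768, -36, 96).
UV · (UW × UX) = 0.
The scalar triple product vanishes, so the four points are coplanar.

Yes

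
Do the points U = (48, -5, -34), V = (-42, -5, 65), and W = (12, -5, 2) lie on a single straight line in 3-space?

No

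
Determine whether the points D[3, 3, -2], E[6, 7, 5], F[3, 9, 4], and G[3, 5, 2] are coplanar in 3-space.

No

The four points are coplanar iff the 3×3 determinant with rows DE, DF, DG is zero.
Rows: (3, 4, 7), (0, 6, 6), (0, 2, 4).
Expanding along the first row: (3)(12) − (4)(0) + (7)(0) = 36.
Nonzero ⇒ not coplanar.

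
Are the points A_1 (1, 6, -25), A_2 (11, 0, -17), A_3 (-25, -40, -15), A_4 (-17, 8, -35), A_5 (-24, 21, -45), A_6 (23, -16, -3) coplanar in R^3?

Yes

The plane through A_1, A_2, A_3 has normal n = A_1A_2 × A_1A_3 = (308, -308, -616) and equation n·P = 13860.
Checking the remaining points: n·A_4 = 13860, n·A_5 = 13860, n·A_6 = 13860.
All equal 13860, so all 6 points lie in one plane.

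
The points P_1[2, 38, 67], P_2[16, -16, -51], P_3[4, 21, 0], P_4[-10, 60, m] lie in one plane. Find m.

Normal to plane P_1P_2P_3: n = (1612, 702, -130); plane equation n·P = 21190.
Requiring n·P_4 = 21190: (-130)m + (26000) = 21190.
So m = 37.

37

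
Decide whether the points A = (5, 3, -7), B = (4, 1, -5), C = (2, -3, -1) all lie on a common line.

Yes

AB = (-1, -2, 2), AC = (-3, -6, 6).
AB × AC = (0, 0, 0).
The cross product vanishes, so the three points are collinear.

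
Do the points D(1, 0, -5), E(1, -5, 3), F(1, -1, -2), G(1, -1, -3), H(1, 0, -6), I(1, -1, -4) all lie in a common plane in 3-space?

Yes

The plane through D, E, F has normal n = DE × DF = (-7, 0, 0) and equation n·P = -7.
Checking the remaining points: n·G = -7, n·H = -7, n·I = -7.
All equal -7, so all 6 points lie in one plane.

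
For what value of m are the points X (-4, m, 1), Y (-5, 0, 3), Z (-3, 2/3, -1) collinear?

1/3

Collinearity requires XY × XZ = 0; each component is linear in m.
The x-component gives (4)m + (-4/3) = 0, so m = 1/3.
The remaining components then also vanish.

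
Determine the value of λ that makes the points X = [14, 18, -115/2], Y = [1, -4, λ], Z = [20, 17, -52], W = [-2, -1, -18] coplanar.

Coplanarity ⇔ det[XY; XZ; XW] = 0.
Expanding, this is linear in λ: (-130)λ + (-1170) = 0.
So λ = -9.

-9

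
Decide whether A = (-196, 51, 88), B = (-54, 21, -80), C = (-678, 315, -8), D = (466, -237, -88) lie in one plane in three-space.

The four points are coplanar iff the 3×3 determinant with rows AB, AC, AD is zero.
Rows: (142, -30, -168), (-482, 264, -96), (662, -288, -176).
Expanding along the first row: (142)(-74112) − (-30)(148384) + (-168)(-35952) = -32448.
Nonzero ⇒ not coplanar.

No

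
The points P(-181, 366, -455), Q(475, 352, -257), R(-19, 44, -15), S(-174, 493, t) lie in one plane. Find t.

Normal to plane PQR: n = (57596, -256564, -208964); plane equation n·X = -9248680.
Requiring n·S = -9248680: (-208964)t + (-136507756) = -9248680.
So t = -609.

-609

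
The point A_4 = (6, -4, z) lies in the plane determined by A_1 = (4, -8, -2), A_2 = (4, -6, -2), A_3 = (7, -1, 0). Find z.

The plane through A_1, A_2, A_3 has equation 4x − 6z = 28.
Substituting A_4: (-6)z + (24) = 28, so z = -2/3.

-2/3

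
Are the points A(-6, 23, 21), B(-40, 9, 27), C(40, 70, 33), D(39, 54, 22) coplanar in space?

Yes

The four points are coplanar iff the 3×3 determinant with rows AB, AC, AD is zero.
Rows: (-34, -14, 6), (46, 47, 12), (45, 31, 1).
Expanding along the first row: (-34)(-325) − (-14)(-494) + (6)(-689) = 0.
Zero determinant ⇒ coplanar.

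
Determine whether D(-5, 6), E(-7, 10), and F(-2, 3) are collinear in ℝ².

No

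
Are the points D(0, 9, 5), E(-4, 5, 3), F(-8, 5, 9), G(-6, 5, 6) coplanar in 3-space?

Yes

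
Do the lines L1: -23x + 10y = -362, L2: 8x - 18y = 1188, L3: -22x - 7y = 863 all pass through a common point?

No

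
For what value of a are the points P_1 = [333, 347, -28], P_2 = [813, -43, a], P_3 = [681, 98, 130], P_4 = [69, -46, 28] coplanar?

Coplanarity ⇔ det[P_1P_2; P_1P_3; P_1P_4] = 0.
Expanding, this is linear in a: (-202500)a + (41310000) = 0.
So a = 204.

204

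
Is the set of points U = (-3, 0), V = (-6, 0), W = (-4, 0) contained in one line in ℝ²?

Yes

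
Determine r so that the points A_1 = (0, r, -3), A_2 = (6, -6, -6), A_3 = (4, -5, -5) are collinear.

-3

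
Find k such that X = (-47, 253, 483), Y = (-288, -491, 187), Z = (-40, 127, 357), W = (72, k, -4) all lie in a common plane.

The points are coplanar iff XY · (XZ × XW) = 0.
Expanding, this is linear in k: (-32438)k + (-2400412) = 0.
So k = -74.

-74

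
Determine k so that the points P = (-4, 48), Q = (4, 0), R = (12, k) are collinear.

-48

The three points are collinear iff det[PQ; PR] = 0.
This determinant is linear in k: (8)k + (384) = 0, so k = -48.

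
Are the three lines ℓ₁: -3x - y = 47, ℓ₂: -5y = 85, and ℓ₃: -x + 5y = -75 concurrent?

Yes

Lines aᵢx + bᵢy = cᵢ with pairwise distinct directions are concurrent exactly when det[aᵢ bᵢ cᵢ] = 0.
Here the determinant is 0.
It vanishes, so the lines are concurrent at (-10, -17).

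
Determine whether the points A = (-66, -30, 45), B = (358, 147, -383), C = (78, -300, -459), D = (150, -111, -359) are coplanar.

Yes

A normal to the plane through A, B, C is n = AB × AC = (-204768, 152064, -139968).
The plane has equation n·P = 2654208. For D: n·D = 2654208.
Equal, so D lies in the plane and all four are coplanar.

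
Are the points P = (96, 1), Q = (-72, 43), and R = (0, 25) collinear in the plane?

Yes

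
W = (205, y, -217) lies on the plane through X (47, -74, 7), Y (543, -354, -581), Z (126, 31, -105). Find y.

A normal to the plane is n = XY × XZ = (93100, 9100, 74200).
W lies in the plane iff n · XW = 0.
This gives (9100)y + (-1237600) = 0, so y = 136.

136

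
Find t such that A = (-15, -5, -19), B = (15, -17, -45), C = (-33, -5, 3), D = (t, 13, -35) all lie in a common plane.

Normal to plane ABC: n = (-264, -192, -216); plane equation n·P = 9024.
Requiring n·D = 9024: (-264)t + (5064) = 9024.
So t = -15.

-15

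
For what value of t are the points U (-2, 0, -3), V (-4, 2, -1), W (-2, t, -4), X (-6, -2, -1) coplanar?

-3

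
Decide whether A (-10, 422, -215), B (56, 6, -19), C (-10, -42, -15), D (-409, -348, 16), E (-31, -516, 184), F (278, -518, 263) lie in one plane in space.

The plane through A, B, C has normal n = AB × AC = (7744, -13200, -30624) and equation n·P = 936320.
Checking the remaining points: n·D = 936320, n·E = 936320, n·F = 936320.
All equal 936320, so all 6 points lie in one plane.

Yes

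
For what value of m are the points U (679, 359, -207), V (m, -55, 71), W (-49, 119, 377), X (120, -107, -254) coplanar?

-49

Coplanarity ⇔ det[UV; UW; UX] = 0.
Expanding, this is linear in m: (283424)m + (13887776) = 0.
So m = -49.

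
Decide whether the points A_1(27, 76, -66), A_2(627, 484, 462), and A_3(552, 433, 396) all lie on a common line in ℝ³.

A_1A_2 = (600, 408, 528), A_1A_3 = (525, 357, 462).
Each component of A_1A_3 is 7/8 times the corresponding component of A_1A_2, so A_1A_3 = 7/8·A_1A_2 and the points are collinear.

Yes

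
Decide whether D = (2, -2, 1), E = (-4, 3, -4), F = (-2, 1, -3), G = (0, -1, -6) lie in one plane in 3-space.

No

With D as base: DE = (-6, 5, -5), DF = (-4, 3, -4), DG = (-2, 1, -7).
DF × DG = (-17, -20, 2).
DE · (DF × DG) = -8.
Since -8 ≠ 0, the four points are not coplanar.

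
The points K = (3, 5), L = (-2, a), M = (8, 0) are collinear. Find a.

10

The three points are collinear iff det[KL; KM] = 0.
This determinant is linear in a: (-5)a + (50) = 0, so a = 10.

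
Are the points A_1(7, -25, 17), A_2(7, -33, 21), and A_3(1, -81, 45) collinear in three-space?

A_1A_2 = (0, -8, 4), A_1A_3 = (-6, -56, 28).
A_1A_2 × A_1A_3 = (0, -24, -48).
The cross product is nonzero, so the points do not lie on one line.

No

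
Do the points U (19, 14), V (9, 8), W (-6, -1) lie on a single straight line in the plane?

UV = (-10, -6), UW = (-25, -15).
det[UV; UW] = (-10)(-15) − (-6)(-25) = 0.
The determinant is zero, so the points are collinear.

Yes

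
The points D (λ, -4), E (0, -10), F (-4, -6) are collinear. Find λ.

-6

The three points are collinear iff det[DE; DF] = 0.
This determinant is linear in λ: (-4)λ + (-24) = 0, so λ = -6.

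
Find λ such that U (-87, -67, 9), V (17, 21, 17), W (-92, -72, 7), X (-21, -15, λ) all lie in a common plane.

6

Coplanarity ⇔ det[UV; UW; UX] = 0.
Expanding, this is linear in λ: (-80)λ + (480) = 0.
So λ = 6.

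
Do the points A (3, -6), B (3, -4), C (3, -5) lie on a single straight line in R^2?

AB = (0, 2), AC = (0, 1).
det[AB; AC] = (0)(1) − (2)(0) = 0.
The determinant is zero, so the points are collinear.

Yes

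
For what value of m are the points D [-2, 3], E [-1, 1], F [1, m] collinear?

-3

Collinearity: (F − D) must be parallel to (E − D) = (1, -2).
Cross-multiplying the components: (m − 3)·(1) = (3)·(-2).
Solving gives m = -3.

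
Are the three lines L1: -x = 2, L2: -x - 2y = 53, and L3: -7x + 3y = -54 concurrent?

No

The three lines meet at one point iff the augmented coefficient matrix [aᵢ bᵢ cᵢ] has rank < 3, i.e. its determinant vanishes.
Here the determinant is 17.
Nonzero, so no common point exists.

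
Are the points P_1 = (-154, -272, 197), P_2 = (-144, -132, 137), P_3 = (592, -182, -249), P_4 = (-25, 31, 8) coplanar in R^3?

With P_1 as base: P_1P_2 = (10, 140, -60), P_1P_3 = (746, 90, -446), P_1P_4 = (129, 303, -189).
P_1P_3 × P_1P_4 = (118128, 83460, 214428).
P_1P_2 · (P_1P_3 × P_1P_4) = 0.
The scalar triple product vanishes, so the four points are coplanar.

Yes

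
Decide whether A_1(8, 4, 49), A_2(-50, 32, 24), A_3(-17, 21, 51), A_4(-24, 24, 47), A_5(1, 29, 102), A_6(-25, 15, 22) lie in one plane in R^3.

Yes

The plane through A_1, A_2, A_3 has normal n = A_1A_2 × A_1A_3 = (481, 741, -286) and equation n·P = -7202.
Checking the remaining points: n·A_4 = -7202, n·A_5 = -7202, n·A_6 = -7202.
All equal -7202, so all 6 points lie in one plane.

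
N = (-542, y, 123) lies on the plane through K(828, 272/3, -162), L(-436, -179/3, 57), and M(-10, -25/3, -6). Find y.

Coplanarity requires KL · (KM × KN) = 0.
KL = (-1264, -451/3, 219), KM = (-838, -99, 156); the triple product is linear in y with coefficient 13662 and constant term 947232.
Setting it to zero: y = -208/3.

-208/3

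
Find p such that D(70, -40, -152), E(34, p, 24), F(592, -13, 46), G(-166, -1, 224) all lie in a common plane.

Coplanarity ⇔ det[DE; DF; DG] = 0.
Expanding, this is linear in p: (-243000)p + (-5103000) = 0.
So p = -21.

-21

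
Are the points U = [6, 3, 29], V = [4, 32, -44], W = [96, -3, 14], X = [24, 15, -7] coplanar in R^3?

A normal to the plane through U, V, W is n = UV × UW = (-873, -6600, -2598).
The plane has equation n·P = -100380. For X: n·X = -101766.
-101766 ≠ -100380, so X is off the plane.

No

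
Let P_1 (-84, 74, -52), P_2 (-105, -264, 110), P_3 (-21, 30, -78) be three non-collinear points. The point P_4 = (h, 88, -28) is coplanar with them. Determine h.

-126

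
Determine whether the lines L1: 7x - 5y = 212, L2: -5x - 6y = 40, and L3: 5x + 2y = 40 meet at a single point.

Intersecting L1 and L2: solving the 2×2 system gives (x, y) = (16, -20).
Substitute into L3: (5)(16) + (2)(-20) = 40.
This equals 40, so (16, -20) lies on all three lines and they are concurrent.

Yes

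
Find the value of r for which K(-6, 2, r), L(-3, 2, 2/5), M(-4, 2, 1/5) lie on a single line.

-1/5

Collinearity requires KL × KM = 0; each component is linear in r.
The y-component gives (1)r + (1/5) = 0, so r = -1/5.
The remaining components then also vanish.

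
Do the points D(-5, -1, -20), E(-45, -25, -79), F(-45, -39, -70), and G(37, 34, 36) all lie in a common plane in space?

No

With D as base: DE = (-40, -24, -59), DF = (-40, -38, -50), DG = (42, 35, 56).
DF × DG = (-378, 140, 196).
DE · (DF × DG) = 196.
Since 196 ≠ 0, the four points are not coplanar.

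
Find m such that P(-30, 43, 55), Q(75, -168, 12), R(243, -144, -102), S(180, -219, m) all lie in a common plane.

The points are coplanar iff PQ · (PR × PS) = 0.
Expanding, this is linear in m: (37968)m + (1936368) = 0.
So m = -51.

-51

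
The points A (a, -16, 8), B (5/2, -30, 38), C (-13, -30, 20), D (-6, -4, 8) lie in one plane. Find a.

Coplanarity ⇔ det[AB; AC; AD] = 0.
Expanding, this is linear in a: (-468)a + (-6552) = 0.
So a = -14.

-14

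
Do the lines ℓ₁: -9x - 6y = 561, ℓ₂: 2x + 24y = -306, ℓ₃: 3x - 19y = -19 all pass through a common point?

Intersecting ℓ₁ and ℓ₂: solving the 2×2 system gives (x, y) = (-57, -8).
Substitute into ℓ₃: (3)(-57) + (-19)(-8) = -19.
This equals -19, so (-57, -8) lies on all three lines and they are concurrent.

Yes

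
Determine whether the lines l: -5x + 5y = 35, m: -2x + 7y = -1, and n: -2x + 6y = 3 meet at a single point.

No

Lines aᵢx + bᵢy = cᵢ with pairwise distinct directions are concurrent exactly when det[aᵢ bᵢ cᵢ] = 0.
Here the determinant is -25.
Nonzero, so no common point exists.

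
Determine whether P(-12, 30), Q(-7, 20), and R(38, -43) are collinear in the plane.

No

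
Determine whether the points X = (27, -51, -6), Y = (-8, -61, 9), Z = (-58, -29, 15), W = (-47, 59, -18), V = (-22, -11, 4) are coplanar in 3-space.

No

The plane through X, Y, Z has normal n = XY × XZ = (-540, -540, -1620) and equation n·P = 22680.
Checking the remaining points: n·W = 22680, n·V = 11340.
Since n·V = 11340 ≠ 22680, V is off the plane and the points are not all coplanar.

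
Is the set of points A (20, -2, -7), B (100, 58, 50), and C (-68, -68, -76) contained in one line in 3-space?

AB = (80, 60, 57), AC = (-88, -66, -69).
AB × AC = (-378, 504, 0).
The cross product is nonzero, so the points do not lie on one line.

No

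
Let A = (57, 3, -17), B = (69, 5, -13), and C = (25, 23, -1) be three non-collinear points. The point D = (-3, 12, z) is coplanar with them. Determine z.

-17

A normal to the plane is n = AB × AC = (-48, -320, 304).
D lies in the plane iff n · AD = 0.
This gives (304)z + (5168) = 0, so z = -17.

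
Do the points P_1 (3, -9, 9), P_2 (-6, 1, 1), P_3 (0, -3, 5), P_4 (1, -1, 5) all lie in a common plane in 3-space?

A normal to the plane through P_1, P_2, P_3 is n = P_1P_2 × P_1P_3 = (8, -12, -24).
The plane has equation n·P = -84. For P_4: n·P_4 = -100.
-100 ≠ -84, so P_4 is off the plane.

No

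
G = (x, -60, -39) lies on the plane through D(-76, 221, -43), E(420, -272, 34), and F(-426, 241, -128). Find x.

46

A normal to the plane is n = DE × DF = (40365, 15210, -162630).
G lies in the plane iff n · DG = 0.
This gives (40365)x + (-1856790) = 0, so x = 46.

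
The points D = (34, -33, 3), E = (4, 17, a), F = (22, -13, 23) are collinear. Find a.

53

Direction DF = (-12, 20, 20). From the x-coordinate of E, the parameter along the line is τ = (4 − 34)/(-12) = 5/2.
Then a = 3 + 5/2·(20) = 53.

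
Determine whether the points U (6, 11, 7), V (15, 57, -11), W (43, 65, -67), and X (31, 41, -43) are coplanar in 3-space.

A normal to the plane through U, V, W is n = UV × UW = (-2432, 0, -1216).
The plane has equation n·P = -23104. For X: n·X = -23104.
Equal, so X lies in the plane and all four are coplanar.

Yes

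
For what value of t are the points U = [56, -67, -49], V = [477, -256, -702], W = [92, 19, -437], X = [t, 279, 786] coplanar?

Normal to plane UVW: n = (129490, 139840, 43010); plane equation n·P = -4225330.
Requiring n·X = -4225330: (129490)t + (72821220) = -4225330.
So t = -595.

-595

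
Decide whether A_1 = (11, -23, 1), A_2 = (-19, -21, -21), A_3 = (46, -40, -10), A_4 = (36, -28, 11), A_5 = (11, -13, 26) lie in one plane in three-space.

Yes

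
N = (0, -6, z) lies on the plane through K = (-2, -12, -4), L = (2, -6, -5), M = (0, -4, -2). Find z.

Coplanarity requires KL · (KM × KN) = 0.
KL = (4, 6, -1), KM = (2, 8, 2); the triple product is linear in z with coefficient 20 and constant term 60.
Setting it to zero: z = -3.

-3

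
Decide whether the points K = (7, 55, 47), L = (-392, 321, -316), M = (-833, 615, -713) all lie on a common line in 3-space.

No

KL = (-399, 266, -363), KM = (-840, 560, -760).
Comparing components 2 and 3: (266)(-760) − (-363)(560) = 1120 ≠ 0, so KL and KM are not parallel and the points are not collinear.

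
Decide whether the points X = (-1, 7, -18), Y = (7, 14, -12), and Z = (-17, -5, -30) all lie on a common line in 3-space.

No

XY = (8, 7, 6), XZ = (-16, -12, -12).
Comparing components 2 and 3: (7)(-12) − (6)(-12) = -12 ≠ 0, so XY and XZ are not parallel and the points are not collinear.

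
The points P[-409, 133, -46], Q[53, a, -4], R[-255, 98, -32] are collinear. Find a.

Direction PR = (154, -35, 14). From the x-coordinate of Q, the parameter along the line is τ = (53 − (-409))/154 = 3.
Then a = 133 + 3·(-35) = 28.

28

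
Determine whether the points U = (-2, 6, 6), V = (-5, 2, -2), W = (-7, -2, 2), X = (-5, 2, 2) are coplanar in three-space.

The four points are coplanar iff the 3×3 determinant with rows UV, UW, UX is zero.
Rows: (-3, -4, -8), (-5, -8, -4), (-3, -4, -4).
Expanding along the first row: (-3)(16) − (-4)(8) + (-8)(-4) = 16.
Nonzero ⇒ not coplanar.

No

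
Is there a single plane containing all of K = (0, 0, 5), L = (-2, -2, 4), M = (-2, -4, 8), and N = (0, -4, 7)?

No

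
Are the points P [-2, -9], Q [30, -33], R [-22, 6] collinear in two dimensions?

Yes

PQ = (32, -24), PR = (-20, 15).
Twice the signed area of △PQR is (32)(15) − (-24)(-20) = 0.
The triangle is degenerate (zero area), so the points are collinear.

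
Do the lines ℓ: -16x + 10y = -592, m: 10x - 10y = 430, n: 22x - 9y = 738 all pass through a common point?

Yes

Intersecting ℓ and m: solving the 2×2 system gives (x, y) = (27, -16).
Substitute into n: (22)(27) + (-9)(-16) = 738.
This equals 738, so (27, -16) lies on all three lines and they are concurrent.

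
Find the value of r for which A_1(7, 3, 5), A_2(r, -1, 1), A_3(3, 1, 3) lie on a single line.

Collinearity requires A_1A_2 × A_1A_3 = 0; each component is linear in r.
The y-component gives (2)r + (2) = 0, so r = -1.
The remaining components then also vanish.

-1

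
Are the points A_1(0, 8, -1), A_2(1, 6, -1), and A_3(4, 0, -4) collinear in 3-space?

No

A_1A_2 = (1, -2, 0), A_1A_3 = (4, -8, -3).
Comparing components 2 and 3: (-2)(-3) − (0)(-8) = 6 ≠ 0, so A_1A_2 and A_1A_3 are not parallel and the points are not collinear.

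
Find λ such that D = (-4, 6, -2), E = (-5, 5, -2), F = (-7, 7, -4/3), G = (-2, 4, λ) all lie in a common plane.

-8/3

Normal to plane DEF: n = (-2/3, 2/3, -4); plane equation n·P = 44/3.
Requiring n·G = 44/3: (-4)λ + (4) = 44/3.
So λ = -8/3.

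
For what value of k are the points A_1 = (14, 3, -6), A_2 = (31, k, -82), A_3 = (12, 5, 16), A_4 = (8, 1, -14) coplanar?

The points are coplanar iff A_1A_2 · (A_1A_3 × A_1A_4) = 0.
Expanding, this is linear in k: (-148)k + (-296) = 0.
So k = -2.

-2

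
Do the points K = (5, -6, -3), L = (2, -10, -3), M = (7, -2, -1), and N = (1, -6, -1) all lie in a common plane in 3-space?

The four points are coplanar iff the 3×3 determinant with rows KL, KM, KN is zero.
Rows: (-3, -4, 0), (2, 4, 2), (-4, 0, 2).
Expanding along the first row: (-3)(8) − (-4)(12) + (0)(16) = 24.
Nonzero ⇒ not coplanar.

No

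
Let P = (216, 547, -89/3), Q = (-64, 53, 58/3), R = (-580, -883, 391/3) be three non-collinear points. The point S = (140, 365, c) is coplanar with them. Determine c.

67/3

Coplanarity requires PQ · (PR × PS) = 0.
PQ = (-280, -494, 49), PR = (-796, -1430, 160); the triple product is linear in c with coefficient 7176 and constant term -160264.
Setting it to zero: c = 67/3.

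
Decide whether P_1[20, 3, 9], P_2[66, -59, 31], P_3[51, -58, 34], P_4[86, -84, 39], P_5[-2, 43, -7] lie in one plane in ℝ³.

No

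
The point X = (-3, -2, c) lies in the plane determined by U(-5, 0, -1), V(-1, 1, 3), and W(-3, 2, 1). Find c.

1

A normal to the plane is n = UV × UW = (-6, 0, 6).
X lies in the plane iff n · UX = 0.
This gives (6)c + (-6) = 0, so c = 1.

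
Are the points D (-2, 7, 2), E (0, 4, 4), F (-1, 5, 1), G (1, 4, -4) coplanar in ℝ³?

No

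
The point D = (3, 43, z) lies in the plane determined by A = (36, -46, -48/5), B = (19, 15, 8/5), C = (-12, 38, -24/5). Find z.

16/5

Coplanarity requires AB · (AC × AD) = 0.
AB = (-17, 61, 56/5), AC = (-48, 84, 24/5); the triple product is linear in z with coefficient 1500 and constant term -4800.
Setting it to zero: z = 16/5.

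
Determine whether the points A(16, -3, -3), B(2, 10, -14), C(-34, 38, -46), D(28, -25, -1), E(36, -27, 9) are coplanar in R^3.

Yes

The plane through A, B, C has normal n = AB × AC = (-108, -52, 76) and equation n·P = -1800.
Checking the remaining points: n·D = -1800, n·E = -1800.
All equal -1800, so all 5 points lie in one plane.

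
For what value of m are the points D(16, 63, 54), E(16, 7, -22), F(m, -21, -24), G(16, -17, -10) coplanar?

Normal to plane DEG: n = (-2496, 0, 0); plane equation n·P = -39936.
Requiring n·F = -39936: (-2496)m + (0) = -39936.
So m = 16.

16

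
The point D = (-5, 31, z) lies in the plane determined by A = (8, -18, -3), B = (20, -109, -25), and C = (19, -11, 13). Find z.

1

Coplanarity requires AB · (AC × AD) = 0.
AB = (12, -91, -22), AC = (11, 7, 16); the triple product is linear in z with coefficient 1085 and constant term -1085.
Setting it to zero: z = 1.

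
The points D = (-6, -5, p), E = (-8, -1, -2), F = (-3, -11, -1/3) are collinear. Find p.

-4/3

Direction EF = (5, -10, 5/3). From the x-coordinate of D, the parameter along the line is τ = (-6 − (-8))/5 = 2/5.
Then p = (-2) + 2/5·(5/3) = -4/3.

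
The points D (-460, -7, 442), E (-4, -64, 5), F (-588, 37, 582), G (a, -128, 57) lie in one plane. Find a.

-108

Coplanarity ⇔ det[DE; DF; DG] = 0.
Expanding, this is linear in a: (11248)a + (1214784) = 0.
So a = -108.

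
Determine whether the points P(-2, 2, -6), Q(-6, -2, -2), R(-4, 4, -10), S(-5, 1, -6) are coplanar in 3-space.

Yes

With P as base: PQ = (-4, -4, 4), PR = (-2, 2, -4), PS = (-3, -1, 0).
PR × PS = (-4, 12, 8).
PQ · (PR × PS) = 0.
The scalar triple product vanishes, so the four points are coplanar.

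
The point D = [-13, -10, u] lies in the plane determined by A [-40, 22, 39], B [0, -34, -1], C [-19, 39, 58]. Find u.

The plane through A, B, C has equation −384x − 1600y + 1856z = 52544.
Substituting D: (1856)u + (20992) = 52544, so u = 17.

17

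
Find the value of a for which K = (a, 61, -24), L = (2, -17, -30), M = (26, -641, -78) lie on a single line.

-1

Direction LM = (24, -624, -48). From the y-coordinate of K, the parameter along the line is τ = (61 − (-17))/(-624) = -1/8.
Then a = 2 + (-1/8)·(24) = -1.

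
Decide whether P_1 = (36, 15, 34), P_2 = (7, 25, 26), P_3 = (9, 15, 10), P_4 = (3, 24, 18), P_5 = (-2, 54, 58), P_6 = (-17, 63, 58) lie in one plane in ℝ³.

No

The plane through P_1, P_2, P_3 has normal n = P_1P_2 × P_1P_3 = (-240, -480, 270) and equation n·P = -6660.
Checking the remaining points: n·P_4 = -7380, n·P_5 = -9780, n·P_6 = -10500.
Since n·P_4 = -7380 ≠ -6660, P_4 is off the plane and the points are not all coplanar.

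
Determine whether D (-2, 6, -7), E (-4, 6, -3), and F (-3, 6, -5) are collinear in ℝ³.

DE = (-2, 0, 4), DF = (-1, 0, 2).
Each component of DF is 1/2 times the corresponding component of DE, so DF = 1/2·DE and the points are collinear.

Yes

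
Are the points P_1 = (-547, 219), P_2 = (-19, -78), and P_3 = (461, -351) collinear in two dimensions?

P_1P_2 = (528, -297), P_1P_3 = (1008, -570).
If collinear, P_1P_3 would be a scalar multiple of P_1P_2. But (528)·(-570) ≠ (-297)·(1008) (difference -1584), so they are not parallel; the points are not collinear.

No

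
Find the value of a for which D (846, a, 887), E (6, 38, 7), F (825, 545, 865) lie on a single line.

Direction EF = (819, 507, 858). From the x-coordinate of D, the parameter along the line is τ = (846 − 6)/819 = 40/39.
Then a = 38 + 40/39·(507) = 558.

558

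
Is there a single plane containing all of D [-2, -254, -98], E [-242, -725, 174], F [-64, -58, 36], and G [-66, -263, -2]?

No

A normal to the plane through D, E, F is n = DE × DF = (-116426, 15296, -76242).
The plane has equation n·P = 3819384. For G: n·G = 3813752.
3813752 ≠ 3819384, so G is off the plane.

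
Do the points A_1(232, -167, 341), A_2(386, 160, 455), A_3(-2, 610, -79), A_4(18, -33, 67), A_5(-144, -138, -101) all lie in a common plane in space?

No

The plane through A_1, A_2, A_3 has normal n = A_1A_2 × A_1A_3 = (-225918, 38004, 196176) and equation n·P = 8136372.
Checking the remaining points: n·A_4 = 7823136, n·A_5 = 7473864.
Since n·A_4 = 7823136 ≠ 8136372, A_4 is off the plane and the points are not all coplanar.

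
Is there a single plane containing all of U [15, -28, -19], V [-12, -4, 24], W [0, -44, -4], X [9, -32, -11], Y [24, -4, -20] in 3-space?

No

The plane through U, V, W has normal n = UV × UW = (1048, -240, 792) and equation n·P = 7392.
Checking the remaining points: n·X = 8400, n·Y = 10272.
Since n·X = 8400 ≠ 7392, X is off the plane and the points are not all coplanar.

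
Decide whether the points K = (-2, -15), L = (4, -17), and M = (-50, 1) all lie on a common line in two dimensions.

KL = (6, -2), KM = (-48, 16).
det[KL; KM] = (6)(16) − (-2)(-48) = 0.
The determinant is zero, so the points are collinear.

Yes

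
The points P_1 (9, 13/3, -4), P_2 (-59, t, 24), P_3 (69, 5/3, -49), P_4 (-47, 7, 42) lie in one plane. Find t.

The points are coplanar iff P_1P_2 · (P_1P_3 × P_1P_4) = 0.
Expanding, this is linear in t: (-240)t + (1520) = 0.
So t = 19/3.

19/3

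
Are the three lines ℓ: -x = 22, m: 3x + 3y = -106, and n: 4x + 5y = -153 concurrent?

No

Intersecting ℓ and m: solving the 2×2 system gives (x, y) = (-22, -40/3).
Substitute into n: (4)(-22) + (5)(-40/3) = -464/3.
But n requires -153 ≠ -464/3, so the three lines have no common point.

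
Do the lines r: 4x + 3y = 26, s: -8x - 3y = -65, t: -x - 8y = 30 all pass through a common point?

Intersecting r and s: solving the 2×2 system gives (x, y) = (39/4, -13/3).
Substitute into t: (-1)(39/4) + (-8)(-13/3) = 299/12.
But t requires 30 ≠ 299/12, so the three lines have no common point.

No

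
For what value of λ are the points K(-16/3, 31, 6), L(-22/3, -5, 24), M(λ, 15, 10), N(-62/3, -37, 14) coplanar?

-8

The points are coplanar iff KL · (KM × KN) = 0.
Expanding, this is linear in λ: (-936)λ + (-7488) = 0.
So λ = -8.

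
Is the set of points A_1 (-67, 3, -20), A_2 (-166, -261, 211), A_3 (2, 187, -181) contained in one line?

Yes

A_1A_2 = (-99, -264, 231), A_1A_3 = (69, 184, -161).
Each component of A_1A_3 is -23/33 times the corresponding component of A_1A_2, so A_1A_3 = -23/33·A_1A_2 and the points are collinear.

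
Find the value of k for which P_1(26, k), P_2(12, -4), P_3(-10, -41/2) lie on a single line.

13/2

The three points are collinear iff det[P_1P_2; P_1P_3] = 0.
This determinant is linear in k: (-22)k + (143) = 0, so k = 13/2.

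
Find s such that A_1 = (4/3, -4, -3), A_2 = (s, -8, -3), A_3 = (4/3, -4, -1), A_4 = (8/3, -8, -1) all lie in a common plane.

Normal to plane A_1A_3A_4: n = (8, 8/3, 0); plane equation n·P = 0.
Requiring n·A_2 = 0: (8)s + (-64/3) = 0.
So s = 8/3.

8/3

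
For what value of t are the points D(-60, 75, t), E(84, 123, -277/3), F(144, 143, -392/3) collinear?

Direction EF = (60, 20, -115/3). From the x-coordinate of D, the parameter along the line is τ = (-60 − 84)/60 = -12/5.
Then t = (-277/3) + (-12/5)·(-115/3) = -1/3.

-1/3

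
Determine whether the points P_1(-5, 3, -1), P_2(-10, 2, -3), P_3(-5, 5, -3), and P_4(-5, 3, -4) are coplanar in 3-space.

The four points are coplanar iff the 3×3 determinant with rows P_1P_2, P_1P_3, P_1P_4 is zero.
Rows: (-5, -1, -2), (0, 2, -2), (0, 0, -3).
Expanding along the first row: (-5)(-6) − (-1)(0) + (-2)(0) = 30.
Nonzero ⇒ not coplanar.

No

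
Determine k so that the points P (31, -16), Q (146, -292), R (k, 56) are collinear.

1

Collinearity: (R − P) must be parallel to (Q − P) = (115, -276).
Cross-multiplying the components: (k − 31)·(-276) = (72)·(115).
Solving gives k = 1.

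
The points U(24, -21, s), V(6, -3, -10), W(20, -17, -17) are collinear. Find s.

Direction VW = (14, -14, -7). From the x-coordinate of U, the parameter along the line is τ = (24 − 6)/14 = 9/7.
Then s = (-10) + 9/7·(-7) = -19.

-19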